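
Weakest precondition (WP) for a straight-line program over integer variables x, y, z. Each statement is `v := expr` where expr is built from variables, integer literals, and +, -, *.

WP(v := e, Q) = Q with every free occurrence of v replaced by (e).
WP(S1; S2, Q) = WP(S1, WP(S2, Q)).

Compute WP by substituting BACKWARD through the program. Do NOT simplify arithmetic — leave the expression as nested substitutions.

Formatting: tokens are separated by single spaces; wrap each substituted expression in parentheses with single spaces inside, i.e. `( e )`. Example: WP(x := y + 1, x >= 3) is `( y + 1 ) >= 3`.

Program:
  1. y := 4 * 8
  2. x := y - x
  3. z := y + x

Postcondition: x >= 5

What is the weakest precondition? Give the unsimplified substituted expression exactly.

Answer: ( ( 4 * 8 ) - x ) >= 5

Derivation:
post: x >= 5
stmt 3: z := y + x  -- replace 0 occurrence(s) of z with (y + x)
  => x >= 5
stmt 2: x := y - x  -- replace 1 occurrence(s) of x with (y - x)
  => ( y - x ) >= 5
stmt 1: y := 4 * 8  -- replace 1 occurrence(s) of y with (4 * 8)
  => ( ( 4 * 8 ) - x ) >= 5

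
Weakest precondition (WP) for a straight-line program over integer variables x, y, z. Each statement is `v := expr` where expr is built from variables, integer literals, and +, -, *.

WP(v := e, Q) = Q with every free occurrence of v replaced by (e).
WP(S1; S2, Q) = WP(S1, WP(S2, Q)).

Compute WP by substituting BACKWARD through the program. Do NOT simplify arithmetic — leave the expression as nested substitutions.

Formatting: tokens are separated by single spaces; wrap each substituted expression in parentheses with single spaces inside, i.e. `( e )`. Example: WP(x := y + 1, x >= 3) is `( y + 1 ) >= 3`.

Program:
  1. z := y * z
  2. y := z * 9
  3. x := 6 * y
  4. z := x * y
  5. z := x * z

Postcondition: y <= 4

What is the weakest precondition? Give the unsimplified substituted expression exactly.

Answer: ( ( y * z ) * 9 ) <= 4

Derivation:
post: y <= 4
stmt 5: z := x * z  -- replace 0 occurrence(s) of z with (x * z)
  => y <= 4
stmt 4: z := x * y  -- replace 0 occurrence(s) of z with (x * y)
  => y <= 4
stmt 3: x := 6 * y  -- replace 0 occurrence(s) of x with (6 * y)
  => y <= 4
stmt 2: y := z * 9  -- replace 1 occurrence(s) of y with (z * 9)
  => ( z * 9 ) <= 4
stmt 1: z := y * z  -- replace 1 occurrence(s) of z with (y * z)
  => ( ( y * z ) * 9 ) <= 4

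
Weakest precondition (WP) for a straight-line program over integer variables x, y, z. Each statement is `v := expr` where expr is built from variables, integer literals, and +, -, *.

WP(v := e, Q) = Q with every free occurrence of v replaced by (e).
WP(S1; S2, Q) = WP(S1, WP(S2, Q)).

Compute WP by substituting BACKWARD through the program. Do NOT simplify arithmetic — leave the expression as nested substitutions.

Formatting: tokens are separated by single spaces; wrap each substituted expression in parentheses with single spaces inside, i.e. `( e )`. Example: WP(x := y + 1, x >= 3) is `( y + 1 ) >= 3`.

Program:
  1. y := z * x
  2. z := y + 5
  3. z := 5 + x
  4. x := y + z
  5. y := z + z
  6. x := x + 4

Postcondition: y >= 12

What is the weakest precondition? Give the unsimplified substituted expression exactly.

Answer: ( ( 5 + x ) + ( 5 + x ) ) >= 12

Derivation:
post: y >= 12
stmt 6: x := x + 4  -- replace 0 occurrence(s) of x with (x + 4)
  => y >= 12
stmt 5: y := z + z  -- replace 1 occurrence(s) of y with (z + z)
  => ( z + z ) >= 12
stmt 4: x := y + z  -- replace 0 occurrence(s) of x with (y + z)
  => ( z + z ) >= 12
stmt 3: z := 5 + x  -- replace 2 occurrence(s) of z with (5 + x)
  => ( ( 5 + x ) + ( 5 + x ) ) >= 12
stmt 2: z := y + 5  -- replace 0 occurrence(s) of z with (y + 5)
  => ( ( 5 + x ) + ( 5 + x ) ) >= 12
stmt 1: y := z * x  -- replace 0 occurrence(s) of y with (z * x)
  => ( ( 5 + x ) + ( 5 + x ) ) >= 12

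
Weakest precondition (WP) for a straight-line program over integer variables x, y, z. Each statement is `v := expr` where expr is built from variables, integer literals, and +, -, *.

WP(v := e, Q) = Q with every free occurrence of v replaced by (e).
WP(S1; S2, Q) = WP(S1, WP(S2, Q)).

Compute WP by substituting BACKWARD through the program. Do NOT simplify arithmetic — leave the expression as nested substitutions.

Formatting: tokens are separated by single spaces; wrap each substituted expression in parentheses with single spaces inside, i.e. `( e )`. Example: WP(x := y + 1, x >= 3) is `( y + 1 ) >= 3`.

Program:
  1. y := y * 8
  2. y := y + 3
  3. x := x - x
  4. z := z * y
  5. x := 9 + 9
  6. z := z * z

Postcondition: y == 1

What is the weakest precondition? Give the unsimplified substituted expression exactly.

Answer: ( ( y * 8 ) + 3 ) == 1

Derivation:
post: y == 1
stmt 6: z := z * z  -- replace 0 occurrence(s) of z with (z * z)
  => y == 1
stmt 5: x := 9 + 9  -- replace 0 occurrence(s) of x with (9 + 9)
  => y == 1
stmt 4: z := z * y  -- replace 0 occurrence(s) of z with (z * y)
  => y == 1
stmt 3: x := x - x  -- replace 0 occurrence(s) of x with (x - x)
  => y == 1
stmt 2: y := y + 3  -- replace 1 occurrence(s) of y with (y + 3)
  => ( y + 3 ) == 1
stmt 1: y := y * 8  -- replace 1 occurrence(s) of y with (y * 8)
  => ( ( y * 8 ) + 3 ) == 1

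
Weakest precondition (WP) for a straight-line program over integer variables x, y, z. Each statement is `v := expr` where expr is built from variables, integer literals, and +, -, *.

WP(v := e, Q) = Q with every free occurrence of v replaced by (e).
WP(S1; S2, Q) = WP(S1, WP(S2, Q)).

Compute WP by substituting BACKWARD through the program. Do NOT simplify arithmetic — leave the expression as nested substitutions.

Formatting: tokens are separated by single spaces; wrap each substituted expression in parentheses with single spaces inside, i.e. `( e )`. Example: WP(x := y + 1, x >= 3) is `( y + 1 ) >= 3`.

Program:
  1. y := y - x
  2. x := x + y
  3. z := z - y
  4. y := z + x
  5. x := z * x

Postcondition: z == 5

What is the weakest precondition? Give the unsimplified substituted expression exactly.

post: z == 5
stmt 5: x := z * x  -- replace 0 occurrence(s) of x with (z * x)
  => z == 5
stmt 4: y := z + x  -- replace 0 occurrence(s) of y with (z + x)
  => z == 5
stmt 3: z := z - y  -- replace 1 occurrence(s) of z with (z - y)
  => ( z - y ) == 5
stmt 2: x := x + y  -- replace 0 occurrence(s) of x with (x + y)
  => ( z - y ) == 5
stmt 1: y := y - x  -- replace 1 occurrence(s) of y with (y - x)
  => ( z - ( y - x ) ) == 5

Answer: ( z - ( y - x ) ) == 5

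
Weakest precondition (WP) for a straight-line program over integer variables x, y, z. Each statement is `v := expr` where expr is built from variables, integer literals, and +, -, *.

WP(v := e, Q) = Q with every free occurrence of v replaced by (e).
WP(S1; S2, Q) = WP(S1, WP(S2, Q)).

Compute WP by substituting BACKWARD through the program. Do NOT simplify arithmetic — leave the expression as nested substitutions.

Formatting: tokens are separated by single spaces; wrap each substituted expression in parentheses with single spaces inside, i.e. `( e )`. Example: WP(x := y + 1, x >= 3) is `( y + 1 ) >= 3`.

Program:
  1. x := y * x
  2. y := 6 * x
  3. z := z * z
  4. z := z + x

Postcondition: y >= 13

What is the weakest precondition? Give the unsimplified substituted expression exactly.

post: y >= 13
stmt 4: z := z + x  -- replace 0 occurrence(s) of z with (z + x)
  => y >= 13
stmt 3: z := z * z  -- replace 0 occurrence(s) of z with (z * z)
  => y >= 13
stmt 2: y := 6 * x  -- replace 1 occurrence(s) of y with (6 * x)
  => ( 6 * x ) >= 13
stmt 1: x := y * x  -- replace 1 occurrence(s) of x with (y * x)
  => ( 6 * ( y * x ) ) >= 13

Answer: ( 6 * ( y * x ) ) >= 13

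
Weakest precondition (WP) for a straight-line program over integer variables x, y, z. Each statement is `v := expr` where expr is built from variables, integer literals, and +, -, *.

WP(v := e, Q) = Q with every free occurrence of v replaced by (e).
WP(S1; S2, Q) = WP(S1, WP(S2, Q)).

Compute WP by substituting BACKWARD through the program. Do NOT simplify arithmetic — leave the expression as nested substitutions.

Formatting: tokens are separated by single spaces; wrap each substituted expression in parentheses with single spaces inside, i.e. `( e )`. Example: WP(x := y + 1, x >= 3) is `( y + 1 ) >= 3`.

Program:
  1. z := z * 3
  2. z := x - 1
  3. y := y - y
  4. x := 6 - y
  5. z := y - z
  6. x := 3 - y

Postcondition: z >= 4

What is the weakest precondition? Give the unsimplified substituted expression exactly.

post: z >= 4
stmt 6: x := 3 - y  -- replace 0 occurrence(s) of x with (3 - y)
  => z >= 4
stmt 5: z := y - z  -- replace 1 occurrence(s) of z with (y - z)
  => ( y - z ) >= 4
stmt 4: x := 6 - y  -- replace 0 occurrence(s) of x with (6 - y)
  => ( y - z ) >= 4
stmt 3: y := y - y  -- replace 1 occurrence(s) of y with (y - y)
  => ( ( y - y ) - z ) >= 4
stmt 2: z := x - 1  -- replace 1 occurrence(s) of z with (x - 1)
  => ( ( y - y ) - ( x - 1 ) ) >= 4
stmt 1: z := z * 3  -- replace 0 occurrence(s) of z with (z * 3)
  => ( ( y - y ) - ( x - 1 ) ) >= 4

Answer: ( ( y - y ) - ( x - 1 ) ) >= 4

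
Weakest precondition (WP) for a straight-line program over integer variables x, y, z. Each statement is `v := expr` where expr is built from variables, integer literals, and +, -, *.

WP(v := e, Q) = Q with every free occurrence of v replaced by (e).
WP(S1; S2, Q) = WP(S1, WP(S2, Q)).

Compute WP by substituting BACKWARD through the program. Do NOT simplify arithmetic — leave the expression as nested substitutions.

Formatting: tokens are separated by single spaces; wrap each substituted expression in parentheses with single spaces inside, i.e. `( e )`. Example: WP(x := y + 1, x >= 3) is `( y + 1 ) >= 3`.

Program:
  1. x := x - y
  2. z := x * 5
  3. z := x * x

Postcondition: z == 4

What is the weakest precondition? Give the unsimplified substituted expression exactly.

Answer: ( ( x - y ) * ( x - y ) ) == 4

Derivation:
post: z == 4
stmt 3: z := x * x  -- replace 1 occurrence(s) of z with (x * x)
  => ( x * x ) == 4
stmt 2: z := x * 5  -- replace 0 occurrence(s) of z with (x * 5)
  => ( x * x ) == 4
stmt 1: x := x - y  -- replace 2 occurrence(s) of x with (x - y)
  => ( ( x - y ) * ( x - y ) ) == 4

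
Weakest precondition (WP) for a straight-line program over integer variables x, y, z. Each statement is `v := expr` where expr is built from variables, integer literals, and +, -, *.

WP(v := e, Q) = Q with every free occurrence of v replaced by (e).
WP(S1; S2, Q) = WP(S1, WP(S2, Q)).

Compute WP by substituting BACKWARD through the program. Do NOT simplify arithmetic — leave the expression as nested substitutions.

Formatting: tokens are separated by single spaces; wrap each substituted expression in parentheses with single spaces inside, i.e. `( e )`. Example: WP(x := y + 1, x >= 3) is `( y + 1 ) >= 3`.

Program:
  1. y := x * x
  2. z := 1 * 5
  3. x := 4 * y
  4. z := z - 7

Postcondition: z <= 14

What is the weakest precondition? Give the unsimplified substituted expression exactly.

Answer: ( ( 1 * 5 ) - 7 ) <= 14

Derivation:
post: z <= 14
stmt 4: z := z - 7  -- replace 1 occurrence(s) of z with (z - 7)
  => ( z - 7 ) <= 14
stmt 3: x := 4 * y  -- replace 0 occurrence(s) of x with (4 * y)
  => ( z - 7 ) <= 14
stmt 2: z := 1 * 5  -- replace 1 occurrence(s) of z with (1 * 5)
  => ( ( 1 * 5 ) - 7 ) <= 14
stmt 1: y := x * x  -- replace 0 occurrence(s) of y with (x * x)
  => ( ( 1 * 5 ) - 7 ) <= 14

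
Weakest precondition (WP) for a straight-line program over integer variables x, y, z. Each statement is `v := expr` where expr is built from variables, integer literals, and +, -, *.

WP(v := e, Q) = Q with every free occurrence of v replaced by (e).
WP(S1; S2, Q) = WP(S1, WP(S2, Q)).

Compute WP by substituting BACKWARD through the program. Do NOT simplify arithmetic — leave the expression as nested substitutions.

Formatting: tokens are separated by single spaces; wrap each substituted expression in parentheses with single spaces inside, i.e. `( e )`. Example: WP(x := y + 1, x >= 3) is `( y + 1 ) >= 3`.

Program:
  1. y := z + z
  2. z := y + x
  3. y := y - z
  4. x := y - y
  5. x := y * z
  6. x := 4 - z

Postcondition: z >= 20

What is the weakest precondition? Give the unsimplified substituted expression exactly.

Answer: ( ( z + z ) + x ) >= 20

Derivation:
post: z >= 20
stmt 6: x := 4 - z  -- replace 0 occurrence(s) of x with (4 - z)
  => z >= 20
stmt 5: x := y * z  -- replace 0 occurrence(s) of x with (y * z)
  => z >= 20
stmt 4: x := y - y  -- replace 0 occurrence(s) of x with (y - y)
  => z >= 20
stmt 3: y := y - z  -- replace 0 occurrence(s) of y with (y - z)
  => z >= 20
stmt 2: z := y + x  -- replace 1 occurrence(s) of z with (y + x)
  => ( y + x ) >= 20
stmt 1: y := z + z  -- replace 1 occurrence(s) of y with (z + z)
  => ( ( z + z ) + x ) >= 20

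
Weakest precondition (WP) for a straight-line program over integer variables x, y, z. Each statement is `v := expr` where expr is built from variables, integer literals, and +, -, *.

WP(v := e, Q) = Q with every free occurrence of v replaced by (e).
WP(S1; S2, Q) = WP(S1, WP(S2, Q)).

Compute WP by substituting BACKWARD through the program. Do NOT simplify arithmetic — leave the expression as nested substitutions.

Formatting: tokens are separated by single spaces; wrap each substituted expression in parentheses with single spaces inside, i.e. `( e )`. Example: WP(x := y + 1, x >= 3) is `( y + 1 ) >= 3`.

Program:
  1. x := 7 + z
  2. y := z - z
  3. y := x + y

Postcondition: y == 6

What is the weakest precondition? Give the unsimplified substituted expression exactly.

Answer: ( ( 7 + z ) + ( z - z ) ) == 6

Derivation:
post: y == 6
stmt 3: y := x + y  -- replace 1 occurrence(s) of y with (x + y)
  => ( x + y ) == 6
stmt 2: y := z - z  -- replace 1 occurrence(s) of y with (z - z)
  => ( x + ( z - z ) ) == 6
stmt 1: x := 7 + z  -- replace 1 occurrence(s) of x with (7 + z)
  => ( ( 7 + z ) + ( z - z ) ) == 6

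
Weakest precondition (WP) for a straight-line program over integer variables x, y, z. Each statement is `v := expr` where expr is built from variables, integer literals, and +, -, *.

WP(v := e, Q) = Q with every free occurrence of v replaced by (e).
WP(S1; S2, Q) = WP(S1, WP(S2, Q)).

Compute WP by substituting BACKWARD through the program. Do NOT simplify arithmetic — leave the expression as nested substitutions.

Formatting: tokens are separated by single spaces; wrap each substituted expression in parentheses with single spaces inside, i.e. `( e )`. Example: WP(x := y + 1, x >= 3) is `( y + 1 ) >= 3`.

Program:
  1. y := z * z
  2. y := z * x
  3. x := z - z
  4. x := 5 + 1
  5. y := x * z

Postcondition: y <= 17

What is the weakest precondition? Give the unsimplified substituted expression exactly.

Answer: ( ( 5 + 1 ) * z ) <= 17

Derivation:
post: y <= 17
stmt 5: y := x * z  -- replace 1 occurrence(s) of y with (x * z)
  => ( x * z ) <= 17
stmt 4: x := 5 + 1  -- replace 1 occurrence(s) of x with (5 + 1)
  => ( ( 5 + 1 ) * z ) <= 17
stmt 3: x := z - z  -- replace 0 occurrence(s) of x with (z - z)
  => ( ( 5 + 1 ) * z ) <= 17
stmt 2: y := z * x  -- replace 0 occurrence(s) of y with (z * x)
  => ( ( 5 + 1 ) * z ) <= 17
stmt 1: y := z * z  -- replace 0 occurrence(s) of y with (z * z)
  => ( ( 5 + 1 ) * z ) <= 17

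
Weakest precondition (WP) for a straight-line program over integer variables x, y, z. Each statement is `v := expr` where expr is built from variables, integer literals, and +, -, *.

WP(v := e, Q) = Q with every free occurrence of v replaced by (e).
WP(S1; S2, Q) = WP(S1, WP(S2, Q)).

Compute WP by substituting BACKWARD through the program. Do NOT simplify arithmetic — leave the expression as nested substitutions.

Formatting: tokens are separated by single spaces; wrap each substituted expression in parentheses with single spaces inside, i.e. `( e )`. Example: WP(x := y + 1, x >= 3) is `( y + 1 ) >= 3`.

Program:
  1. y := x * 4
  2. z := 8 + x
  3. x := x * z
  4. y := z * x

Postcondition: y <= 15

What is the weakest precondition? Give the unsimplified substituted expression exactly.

post: y <= 15
stmt 4: y := z * x  -- replace 1 occurrence(s) of y with (z * x)
  => ( z * x ) <= 15
stmt 3: x := x * z  -- replace 1 occurrence(s) of x with (x * z)
  => ( z * ( x * z ) ) <= 15
stmt 2: z := 8 + x  -- replace 2 occurrence(s) of z with (8 + x)
  => ( ( 8 + x ) * ( x * ( 8 + x ) ) ) <= 15
stmt 1: y := x * 4  -- replace 0 occurrence(s) of y with (x * 4)
  => ( ( 8 + x ) * ( x * ( 8 + x ) ) ) <= 15

Answer: ( ( 8 + x ) * ( x * ( 8 + x ) ) ) <= 15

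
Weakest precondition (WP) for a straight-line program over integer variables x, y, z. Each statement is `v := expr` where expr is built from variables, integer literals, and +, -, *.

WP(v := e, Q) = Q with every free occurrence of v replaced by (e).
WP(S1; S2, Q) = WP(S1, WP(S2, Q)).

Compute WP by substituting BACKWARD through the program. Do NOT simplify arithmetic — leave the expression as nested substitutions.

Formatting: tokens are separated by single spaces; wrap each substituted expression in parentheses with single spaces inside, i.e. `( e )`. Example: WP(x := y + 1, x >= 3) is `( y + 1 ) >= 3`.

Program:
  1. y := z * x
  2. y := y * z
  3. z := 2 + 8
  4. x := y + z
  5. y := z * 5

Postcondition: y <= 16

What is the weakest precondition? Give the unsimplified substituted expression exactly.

post: y <= 16
stmt 5: y := z * 5  -- replace 1 occurrence(s) of y with (z * 5)
  => ( z * 5 ) <= 16
stmt 4: x := y + z  -- replace 0 occurrence(s) of x with (y + z)
  => ( z * 5 ) <= 16
stmt 3: z := 2 + 8  -- replace 1 occurrence(s) of z with (2 + 8)
  => ( ( 2 + 8 ) * 5 ) <= 16
stmt 2: y := y * z  -- replace 0 occurrence(s) of y with (y * z)
  => ( ( 2 + 8 ) * 5 ) <= 16
stmt 1: y := z * x  -- replace 0 occurrence(s) of y with (z * x)
  => ( ( 2 + 8 ) * 5 ) <= 16

Answer: ( ( 2 + 8 ) * 5 ) <= 16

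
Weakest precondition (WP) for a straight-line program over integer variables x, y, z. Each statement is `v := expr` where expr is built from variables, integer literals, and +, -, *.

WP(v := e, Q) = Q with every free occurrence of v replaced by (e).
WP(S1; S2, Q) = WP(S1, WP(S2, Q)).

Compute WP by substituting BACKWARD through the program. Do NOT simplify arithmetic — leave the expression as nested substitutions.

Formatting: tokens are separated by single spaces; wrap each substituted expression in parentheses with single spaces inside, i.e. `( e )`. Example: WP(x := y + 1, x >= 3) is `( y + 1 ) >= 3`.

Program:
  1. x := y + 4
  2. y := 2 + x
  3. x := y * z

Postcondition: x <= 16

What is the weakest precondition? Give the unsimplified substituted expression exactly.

Answer: ( ( 2 + ( y + 4 ) ) * z ) <= 16

Derivation:
post: x <= 16
stmt 3: x := y * z  -- replace 1 occurrence(s) of x with (y * z)
  => ( y * z ) <= 16
stmt 2: y := 2 + x  -- replace 1 occurrence(s) of y with (2 + x)
  => ( ( 2 + x ) * z ) <= 16
stmt 1: x := y + 4  -- replace 1 occurrence(s) of x with (y + 4)
  => ( ( 2 + ( y + 4 ) ) * z ) <= 16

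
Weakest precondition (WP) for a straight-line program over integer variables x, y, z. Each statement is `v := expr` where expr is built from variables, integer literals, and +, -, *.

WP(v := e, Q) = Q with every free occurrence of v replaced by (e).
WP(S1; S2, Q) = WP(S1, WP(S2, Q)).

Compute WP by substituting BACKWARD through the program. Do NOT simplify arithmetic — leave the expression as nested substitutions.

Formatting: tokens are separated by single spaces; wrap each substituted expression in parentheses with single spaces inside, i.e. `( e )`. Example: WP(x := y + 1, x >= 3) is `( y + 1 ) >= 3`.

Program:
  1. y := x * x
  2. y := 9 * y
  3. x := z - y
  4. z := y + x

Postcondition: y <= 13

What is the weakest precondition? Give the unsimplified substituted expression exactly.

post: y <= 13
stmt 4: z := y + x  -- replace 0 occurrence(s) of z with (y + x)
  => y <= 13
stmt 3: x := z - y  -- replace 0 occurrence(s) of x with (z - y)
  => y <= 13
stmt 2: y := 9 * y  -- replace 1 occurrence(s) of y with (9 * y)
  => ( 9 * y ) <= 13
stmt 1: y := x * x  -- replace 1 occurrence(s) of y with (x * x)
  => ( 9 * ( x * x ) ) <= 13

Answer: ( 9 * ( x * x ) ) <= 13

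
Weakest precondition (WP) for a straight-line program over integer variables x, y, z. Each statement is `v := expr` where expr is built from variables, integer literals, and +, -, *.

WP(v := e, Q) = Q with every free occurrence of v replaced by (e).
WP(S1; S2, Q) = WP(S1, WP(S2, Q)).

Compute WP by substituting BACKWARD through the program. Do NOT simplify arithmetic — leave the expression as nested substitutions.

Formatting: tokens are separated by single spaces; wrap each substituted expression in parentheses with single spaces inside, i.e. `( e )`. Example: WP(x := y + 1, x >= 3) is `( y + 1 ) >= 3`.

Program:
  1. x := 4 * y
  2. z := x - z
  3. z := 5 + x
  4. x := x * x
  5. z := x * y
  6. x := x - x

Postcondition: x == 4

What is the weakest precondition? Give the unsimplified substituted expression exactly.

post: x == 4
stmt 6: x := x - x  -- replace 1 occurrence(s) of x with (x - x)
  => ( x - x ) == 4
stmt 5: z := x * y  -- replace 0 occurrence(s) of z with (x * y)
  => ( x - x ) == 4
stmt 4: x := x * x  -- replace 2 occurrence(s) of x with (x * x)
  => ( ( x * x ) - ( x * x ) ) == 4
stmt 3: z := 5 + x  -- replace 0 occurrence(s) of z with (5 + x)
  => ( ( x * x ) - ( x * x ) ) == 4
stmt 2: z := x - z  -- replace 0 occurrence(s) of z with (x - z)
  => ( ( x * x ) - ( x * x ) ) == 4
stmt 1: x := 4 * y  -- replace 4 occurrence(s) of x with (4 * y)
  => ( ( ( 4 * y ) * ( 4 * y ) ) - ( ( 4 * y ) * ( 4 * y ) ) ) == 4

Answer: ( ( ( 4 * y ) * ( 4 * y ) ) - ( ( 4 * y ) * ( 4 * y ) ) ) == 4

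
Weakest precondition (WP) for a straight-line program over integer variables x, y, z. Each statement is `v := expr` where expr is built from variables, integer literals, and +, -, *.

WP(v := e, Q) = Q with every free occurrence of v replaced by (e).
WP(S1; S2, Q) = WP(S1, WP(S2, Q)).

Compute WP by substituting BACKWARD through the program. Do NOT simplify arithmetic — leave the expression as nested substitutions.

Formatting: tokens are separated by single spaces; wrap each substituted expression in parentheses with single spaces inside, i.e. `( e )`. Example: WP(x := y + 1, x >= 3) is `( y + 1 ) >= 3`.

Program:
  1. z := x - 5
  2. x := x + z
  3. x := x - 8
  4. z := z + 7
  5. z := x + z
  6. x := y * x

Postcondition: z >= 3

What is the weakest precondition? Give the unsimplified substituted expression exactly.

Answer: ( ( ( x + ( x - 5 ) ) - 8 ) + ( ( x - 5 ) + 7 ) ) >= 3

Derivation:
post: z >= 3
stmt 6: x := y * x  -- replace 0 occurrence(s) of x with (y * x)
  => z >= 3
stmt 5: z := x + z  -- replace 1 occurrence(s) of z with (x + z)
  => ( x + z ) >= 3
stmt 4: z := z + 7  -- replace 1 occurrence(s) of z with (z + 7)
  => ( x + ( z + 7 ) ) >= 3
stmt 3: x := x - 8  -- replace 1 occurrence(s) of x with (x - 8)
  => ( ( x - 8 ) + ( z + 7 ) ) >= 3
stmt 2: x := x + z  -- replace 1 occurrence(s) of x with (x + z)
  => ( ( ( x + z ) - 8 ) + ( z + 7 ) ) >= 3
stmt 1: z := x - 5  -- replace 2 occurrence(s) of z with (x - 5)
  => ( ( ( x + ( x - 5 ) ) - 8 ) + ( ( x - 5 ) + 7 ) ) >= 3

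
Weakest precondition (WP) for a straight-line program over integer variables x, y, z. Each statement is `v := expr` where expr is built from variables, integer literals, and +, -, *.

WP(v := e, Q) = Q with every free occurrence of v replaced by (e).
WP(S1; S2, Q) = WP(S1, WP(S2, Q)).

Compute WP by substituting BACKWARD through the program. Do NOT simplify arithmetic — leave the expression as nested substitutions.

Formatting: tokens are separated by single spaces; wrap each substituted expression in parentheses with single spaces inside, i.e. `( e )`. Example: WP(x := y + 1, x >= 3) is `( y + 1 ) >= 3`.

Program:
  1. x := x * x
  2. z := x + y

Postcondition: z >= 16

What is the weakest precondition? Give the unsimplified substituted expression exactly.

Answer: ( ( x * x ) + y ) >= 16

Derivation:
post: z >= 16
stmt 2: z := x + y  -- replace 1 occurrence(s) of z with (x + y)
  => ( x + y ) >= 16
stmt 1: x := x * x  -- replace 1 occurrence(s) of x with (x * x)
  => ( ( x * x ) + y ) >= 16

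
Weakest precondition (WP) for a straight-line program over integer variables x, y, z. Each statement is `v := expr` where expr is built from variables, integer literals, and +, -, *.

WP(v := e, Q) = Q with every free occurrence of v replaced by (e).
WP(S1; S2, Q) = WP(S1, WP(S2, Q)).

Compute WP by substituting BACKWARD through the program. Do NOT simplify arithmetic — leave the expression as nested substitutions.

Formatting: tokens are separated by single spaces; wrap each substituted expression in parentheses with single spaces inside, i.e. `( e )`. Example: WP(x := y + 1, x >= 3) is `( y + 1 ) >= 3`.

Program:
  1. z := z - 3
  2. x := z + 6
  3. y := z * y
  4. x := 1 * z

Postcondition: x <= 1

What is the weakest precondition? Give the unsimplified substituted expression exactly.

Answer: ( 1 * ( z - 3 ) ) <= 1

Derivation:
post: x <= 1
stmt 4: x := 1 * z  -- replace 1 occurrence(s) of x with (1 * z)
  => ( 1 * z ) <= 1
stmt 3: y := z * y  -- replace 0 occurrence(s) of y with (z * y)
  => ( 1 * z ) <= 1
stmt 2: x := z + 6  -- replace 0 occurrence(s) of x with (z + 6)
  => ( 1 * z ) <= 1
stmt 1: z := z - 3  -- replace 1 occurrence(s) of z with (z - 3)
  => ( 1 * ( z - 3 ) ) <= 1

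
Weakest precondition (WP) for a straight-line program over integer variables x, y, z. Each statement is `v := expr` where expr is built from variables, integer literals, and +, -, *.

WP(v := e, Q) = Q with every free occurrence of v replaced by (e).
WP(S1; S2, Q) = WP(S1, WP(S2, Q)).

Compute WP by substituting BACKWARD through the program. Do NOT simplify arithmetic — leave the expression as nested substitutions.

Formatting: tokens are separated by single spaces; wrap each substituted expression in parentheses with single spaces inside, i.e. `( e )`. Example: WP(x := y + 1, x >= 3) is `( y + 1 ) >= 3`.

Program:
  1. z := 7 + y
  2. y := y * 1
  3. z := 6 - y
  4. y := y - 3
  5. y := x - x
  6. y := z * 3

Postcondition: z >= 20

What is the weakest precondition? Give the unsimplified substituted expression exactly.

post: z >= 20
stmt 6: y := z * 3  -- replace 0 occurrence(s) of y with (z * 3)
  => z >= 20
stmt 5: y := x - x  -- replace 0 occurrence(s) of y with (x - x)
  => z >= 20
stmt 4: y := y - 3  -- replace 0 occurrence(s) of y with (y - 3)
  => z >= 20
stmt 3: z := 6 - y  -- replace 1 occurrence(s) of z with (6 - y)
  => ( 6 - y ) >= 20
stmt 2: y := y * 1  -- replace 1 occurrence(s) of y with (y * 1)
  => ( 6 - ( y * 1 ) ) >= 20
stmt 1: z := 7 + y  -- replace 0 occurrence(s) of z with (7 + y)
  => ( 6 - ( y * 1 ) ) >= 20

Answer: ( 6 - ( y * 1 ) ) >= 20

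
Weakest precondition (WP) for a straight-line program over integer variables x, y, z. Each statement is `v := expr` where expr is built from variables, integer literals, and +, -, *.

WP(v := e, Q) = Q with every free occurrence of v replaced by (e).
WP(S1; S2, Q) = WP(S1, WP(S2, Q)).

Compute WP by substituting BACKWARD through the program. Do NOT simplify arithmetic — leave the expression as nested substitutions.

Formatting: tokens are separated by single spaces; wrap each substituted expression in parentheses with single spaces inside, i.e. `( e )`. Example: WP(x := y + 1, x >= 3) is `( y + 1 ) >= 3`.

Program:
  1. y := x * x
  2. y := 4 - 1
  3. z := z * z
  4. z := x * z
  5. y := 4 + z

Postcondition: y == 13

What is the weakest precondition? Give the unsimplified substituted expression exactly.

Answer: ( 4 + ( x * ( z * z ) ) ) == 13

Derivation:
post: y == 13
stmt 5: y := 4 + z  -- replace 1 occurrence(s) of y with (4 + z)
  => ( 4 + z ) == 13
stmt 4: z := x * z  -- replace 1 occurrence(s) of z with (x * z)
  => ( 4 + ( x * z ) ) == 13
stmt 3: z := z * z  -- replace 1 occurrence(s) of z with (z * z)
  => ( 4 + ( x * ( z * z ) ) ) == 13
stmt 2: y := 4 - 1  -- replace 0 occurrence(s) of y with (4 - 1)
  => ( 4 + ( x * ( z * z ) ) ) == 13
stmt 1: y := x * x  -- replace 0 occurrence(s) of y with (x * x)
  => ( 4 + ( x * ( z * z ) ) ) == 13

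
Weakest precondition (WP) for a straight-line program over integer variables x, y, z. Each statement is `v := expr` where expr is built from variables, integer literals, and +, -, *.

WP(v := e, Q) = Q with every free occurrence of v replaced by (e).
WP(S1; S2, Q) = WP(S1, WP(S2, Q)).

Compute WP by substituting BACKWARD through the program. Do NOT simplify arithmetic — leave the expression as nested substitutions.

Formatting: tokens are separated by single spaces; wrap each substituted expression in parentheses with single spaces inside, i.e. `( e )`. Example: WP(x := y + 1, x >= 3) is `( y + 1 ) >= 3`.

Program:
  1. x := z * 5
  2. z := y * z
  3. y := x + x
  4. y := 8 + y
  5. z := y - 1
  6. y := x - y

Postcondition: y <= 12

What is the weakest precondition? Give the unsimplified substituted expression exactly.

Answer: ( ( z * 5 ) - ( 8 + ( ( z * 5 ) + ( z * 5 ) ) ) ) <= 12

Derivation:
post: y <= 12
stmt 6: y := x - y  -- replace 1 occurrence(s) of y with (x - y)
  => ( x - y ) <= 12
stmt 5: z := y - 1  -- replace 0 occurrence(s) of z with (y - 1)
  => ( x - y ) <= 12
stmt 4: y := 8 + y  -- replace 1 occurrence(s) of y with (8 + y)
  => ( x - ( 8 + y ) ) <= 12
stmt 3: y := x + x  -- replace 1 occurrence(s) of y with (x + x)
  => ( x - ( 8 + ( x + x ) ) ) <= 12
stmt 2: z := y * z  -- replace 0 occurrence(s) of z with (y * z)
  => ( x - ( 8 + ( x + x ) ) ) <= 12
stmt 1: x := z * 5  -- replace 3 occurrence(s) of x with (z * 5)
  => ( ( z * 5 ) - ( 8 + ( ( z * 5 ) + ( z * 5 ) ) ) ) <= 12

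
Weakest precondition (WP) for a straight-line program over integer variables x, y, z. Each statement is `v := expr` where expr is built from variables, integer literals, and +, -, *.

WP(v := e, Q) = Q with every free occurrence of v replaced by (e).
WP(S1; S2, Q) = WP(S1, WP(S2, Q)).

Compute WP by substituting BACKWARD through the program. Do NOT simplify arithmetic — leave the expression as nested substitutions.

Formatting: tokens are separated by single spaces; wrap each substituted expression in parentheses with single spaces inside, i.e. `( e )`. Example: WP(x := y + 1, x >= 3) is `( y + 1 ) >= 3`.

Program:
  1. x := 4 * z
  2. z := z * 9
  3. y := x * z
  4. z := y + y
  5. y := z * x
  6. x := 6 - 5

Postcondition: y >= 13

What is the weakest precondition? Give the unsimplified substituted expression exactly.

post: y >= 13
stmt 6: x := 6 - 5  -- replace 0 occurrence(s) of x with (6 - 5)
  => y >= 13
stmt 5: y := z * x  -- replace 1 occurrence(s) of y with (z * x)
  => ( z * x ) >= 13
stmt 4: z := y + y  -- replace 1 occurrence(s) of z with (y + y)
  => ( ( y + y ) * x ) >= 13
stmt 3: y := x * z  -- replace 2 occurrence(s) of y with (x * z)
  => ( ( ( x * z ) + ( x * z ) ) * x ) >= 13
stmt 2: z := z * 9  -- replace 2 occurrence(s) of z with (z * 9)
  => ( ( ( x * ( z * 9 ) ) + ( x * ( z * 9 ) ) ) * x ) >= 13
stmt 1: x := 4 * z  -- replace 3 occurrence(s) of x with (4 * z)
  => ( ( ( ( 4 * z ) * ( z * 9 ) ) + ( ( 4 * z ) * ( z * 9 ) ) ) * ( 4 * z ) ) >= 13

Answer: ( ( ( ( 4 * z ) * ( z * 9 ) ) + ( ( 4 * z ) * ( z * 9 ) ) ) * ( 4 * z ) ) >= 13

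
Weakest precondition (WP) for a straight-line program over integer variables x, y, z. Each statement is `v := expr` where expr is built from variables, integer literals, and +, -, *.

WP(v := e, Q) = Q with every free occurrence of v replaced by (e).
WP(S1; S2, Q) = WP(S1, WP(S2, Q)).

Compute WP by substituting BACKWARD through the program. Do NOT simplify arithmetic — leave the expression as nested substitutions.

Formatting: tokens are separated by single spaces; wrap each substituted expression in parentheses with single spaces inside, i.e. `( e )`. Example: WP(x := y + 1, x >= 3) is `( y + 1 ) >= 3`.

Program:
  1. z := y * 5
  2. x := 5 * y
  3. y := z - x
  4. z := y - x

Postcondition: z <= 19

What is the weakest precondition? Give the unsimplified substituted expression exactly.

post: z <= 19
stmt 4: z := y - x  -- replace 1 occurrence(s) of z with (y - x)
  => ( y - x ) <= 19
stmt 3: y := z - x  -- replace 1 occurrence(s) of y with (z - x)
  => ( ( z - x ) - x ) <= 19
stmt 2: x := 5 * y  -- replace 2 occurrence(s) of x with (5 * y)
  => ( ( z - ( 5 * y ) ) - ( 5 * y ) ) <= 19
stmt 1: z := y * 5  -- replace 1 occurrence(s) of z with (y * 5)
  => ( ( ( y * 5 ) - ( 5 * y ) ) - ( 5 * y ) ) <= 19

Answer: ( ( ( y * 5 ) - ( 5 * y ) ) - ( 5 * y ) ) <= 19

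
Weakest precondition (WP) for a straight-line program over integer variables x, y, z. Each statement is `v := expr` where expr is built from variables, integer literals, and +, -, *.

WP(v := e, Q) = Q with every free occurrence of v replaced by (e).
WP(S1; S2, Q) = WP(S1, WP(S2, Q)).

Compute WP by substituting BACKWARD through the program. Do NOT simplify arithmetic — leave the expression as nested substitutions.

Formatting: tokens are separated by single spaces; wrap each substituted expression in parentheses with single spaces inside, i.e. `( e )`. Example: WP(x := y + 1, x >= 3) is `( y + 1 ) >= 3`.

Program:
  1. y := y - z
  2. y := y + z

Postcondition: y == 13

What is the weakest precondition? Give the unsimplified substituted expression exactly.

post: y == 13
stmt 2: y := y + z  -- replace 1 occurrence(s) of y with (y + z)
  => ( y + z ) == 13
stmt 1: y := y - z  -- replace 1 occurrence(s) of y with (y - z)
  => ( ( y - z ) + z ) == 13

Answer: ( ( y - z ) + z ) == 13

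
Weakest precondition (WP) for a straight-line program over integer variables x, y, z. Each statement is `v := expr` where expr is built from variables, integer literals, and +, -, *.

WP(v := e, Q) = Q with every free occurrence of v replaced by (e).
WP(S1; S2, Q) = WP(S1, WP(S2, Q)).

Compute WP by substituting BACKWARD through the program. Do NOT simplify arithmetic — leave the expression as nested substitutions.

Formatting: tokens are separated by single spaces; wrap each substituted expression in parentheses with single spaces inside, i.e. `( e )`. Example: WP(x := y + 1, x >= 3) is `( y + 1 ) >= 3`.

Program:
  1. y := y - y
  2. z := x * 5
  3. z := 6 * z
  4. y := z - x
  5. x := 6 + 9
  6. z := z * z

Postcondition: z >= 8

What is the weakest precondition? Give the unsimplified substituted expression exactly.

post: z >= 8
stmt 6: z := z * z  -- replace 1 occurrence(s) of z with (z * z)
  => ( z * z ) >= 8
stmt 5: x := 6 + 9  -- replace 0 occurrence(s) of x with (6 + 9)
  => ( z * z ) >= 8
stmt 4: y := z - x  -- replace 0 occurrence(s) of y with (z - x)
  => ( z * z ) >= 8
stmt 3: z := 6 * z  -- replace 2 occurrence(s) of z with (6 * z)
  => ( ( 6 * z ) * ( 6 * z ) ) >= 8
stmt 2: z := x * 5  -- replace 2 occurrence(s) of z with (x * 5)
  => ( ( 6 * ( x * 5 ) ) * ( 6 * ( x * 5 ) ) ) >= 8
stmt 1: y := y - y  -- replace 0 occurrence(s) of y with (y - y)
  => ( ( 6 * ( x * 5 ) ) * ( 6 * ( x * 5 ) ) ) >= 8

Answer: ( ( 6 * ( x * 5 ) ) * ( 6 * ( x * 5 ) ) ) >= 8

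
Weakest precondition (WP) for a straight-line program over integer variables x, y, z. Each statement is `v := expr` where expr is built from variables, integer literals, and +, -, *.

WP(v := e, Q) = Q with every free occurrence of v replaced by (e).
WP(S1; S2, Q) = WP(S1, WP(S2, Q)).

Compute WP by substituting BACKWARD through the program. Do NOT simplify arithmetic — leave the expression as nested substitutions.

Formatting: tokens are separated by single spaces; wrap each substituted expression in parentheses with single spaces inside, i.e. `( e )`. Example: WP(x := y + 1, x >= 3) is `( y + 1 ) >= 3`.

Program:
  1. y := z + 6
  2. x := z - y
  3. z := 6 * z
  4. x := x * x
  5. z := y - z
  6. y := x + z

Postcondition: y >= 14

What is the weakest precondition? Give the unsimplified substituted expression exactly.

post: y >= 14
stmt 6: y := x + z  -- replace 1 occurrence(s) of y with (x + z)
  => ( x + z ) >= 14
stmt 5: z := y - z  -- replace 1 occurrence(s) of z with (y - z)
  => ( x + ( y - z ) ) >= 14
stmt 4: x := x * x  -- replace 1 occurrence(s) of x with (x * x)
  => ( ( x * x ) + ( y - z ) ) >= 14
stmt 3: z := 6 * z  -- replace 1 occurrence(s) of z with (6 * z)
  => ( ( x * x ) + ( y - ( 6 * z ) ) ) >= 14
stmt 2: x := z - y  -- replace 2 occurrence(s) of x with (z - y)
  => ( ( ( z - y ) * ( z - y ) ) + ( y - ( 6 * z ) ) ) >= 14
stmt 1: y := z + 6  -- replace 3 occurrence(s) of y with (z + 6)
  => ( ( ( z - ( z + 6 ) ) * ( z - ( z + 6 ) ) ) + ( ( z + 6 ) - ( 6 * z ) ) ) >= 14

Answer: ( ( ( z - ( z + 6 ) ) * ( z - ( z + 6 ) ) ) + ( ( z + 6 ) - ( 6 * z ) ) ) >= 14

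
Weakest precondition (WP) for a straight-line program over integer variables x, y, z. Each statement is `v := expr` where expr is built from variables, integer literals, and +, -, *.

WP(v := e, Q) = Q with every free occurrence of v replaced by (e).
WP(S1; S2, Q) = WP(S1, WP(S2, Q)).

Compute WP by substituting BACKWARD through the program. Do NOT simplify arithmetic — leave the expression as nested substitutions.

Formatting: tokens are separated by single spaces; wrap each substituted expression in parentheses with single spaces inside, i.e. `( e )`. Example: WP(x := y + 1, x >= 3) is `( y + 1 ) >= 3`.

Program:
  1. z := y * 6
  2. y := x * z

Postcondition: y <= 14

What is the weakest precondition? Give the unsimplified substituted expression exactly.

post: y <= 14
stmt 2: y := x * z  -- replace 1 occurrence(s) of y with (x * z)
  => ( x * z ) <= 14
stmt 1: z := y * 6  -- replace 1 occurrence(s) of z with (y * 6)
  => ( x * ( y * 6 ) ) <= 14

Answer: ( x * ( y * 6 ) ) <= 14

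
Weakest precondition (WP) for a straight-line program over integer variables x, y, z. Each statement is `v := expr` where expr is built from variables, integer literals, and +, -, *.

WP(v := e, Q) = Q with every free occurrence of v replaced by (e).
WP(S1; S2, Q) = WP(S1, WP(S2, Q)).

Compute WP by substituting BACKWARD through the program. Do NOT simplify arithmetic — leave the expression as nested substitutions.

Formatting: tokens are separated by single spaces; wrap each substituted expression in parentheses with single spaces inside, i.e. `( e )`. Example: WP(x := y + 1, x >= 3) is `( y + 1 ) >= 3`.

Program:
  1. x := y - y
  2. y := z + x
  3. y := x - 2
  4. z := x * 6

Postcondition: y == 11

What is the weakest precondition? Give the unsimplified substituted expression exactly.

post: y == 11
stmt 4: z := x * 6  -- replace 0 occurrence(s) of z with (x * 6)
  => y == 11
stmt 3: y := x - 2  -- replace 1 occurrence(s) of y with (x - 2)
  => ( x - 2 ) == 11
stmt 2: y := z + x  -- replace 0 occurrence(s) of y with (z + x)
  => ( x - 2 ) == 11
stmt 1: x := y - y  -- replace 1 occurrence(s) of x with (y - y)
  => ( ( y - y ) - 2 ) == 11

Answer: ( ( y - y ) - 2 ) == 11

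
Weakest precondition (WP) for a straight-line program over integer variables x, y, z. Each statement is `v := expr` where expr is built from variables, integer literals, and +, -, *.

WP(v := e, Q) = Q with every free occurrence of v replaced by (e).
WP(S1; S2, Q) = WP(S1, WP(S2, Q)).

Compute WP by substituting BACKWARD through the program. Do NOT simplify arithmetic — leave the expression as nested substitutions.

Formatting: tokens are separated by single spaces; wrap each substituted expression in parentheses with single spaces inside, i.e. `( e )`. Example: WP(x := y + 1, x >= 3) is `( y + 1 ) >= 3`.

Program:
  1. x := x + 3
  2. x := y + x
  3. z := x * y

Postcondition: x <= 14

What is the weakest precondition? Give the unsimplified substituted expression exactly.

Answer: ( y + ( x + 3 ) ) <= 14

Derivation:
post: x <= 14
stmt 3: z := x * y  -- replace 0 occurrence(s) of z with (x * y)
  => x <= 14
stmt 2: x := y + x  -- replace 1 occurrence(s) of x with (y + x)
  => ( y + x ) <= 14
stmt 1: x := x + 3  -- replace 1 occurrence(s) of x with (x + 3)
  => ( y + ( x + 3 ) ) <= 14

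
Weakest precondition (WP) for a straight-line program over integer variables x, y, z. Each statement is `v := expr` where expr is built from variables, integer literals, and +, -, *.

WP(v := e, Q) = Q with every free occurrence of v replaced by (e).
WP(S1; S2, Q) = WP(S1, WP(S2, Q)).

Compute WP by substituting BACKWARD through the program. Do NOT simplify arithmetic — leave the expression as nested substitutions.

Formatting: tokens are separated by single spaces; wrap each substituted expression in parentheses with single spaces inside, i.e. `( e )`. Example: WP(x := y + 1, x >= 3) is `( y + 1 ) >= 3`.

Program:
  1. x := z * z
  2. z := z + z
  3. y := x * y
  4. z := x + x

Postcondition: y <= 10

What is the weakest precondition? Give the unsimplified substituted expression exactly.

post: y <= 10
stmt 4: z := x + x  -- replace 0 occurrence(s) of z with (x + x)
  => y <= 10
stmt 3: y := x * y  -- replace 1 occurrence(s) of y with (x * y)
  => ( x * y ) <= 10
stmt 2: z := z + z  -- replace 0 occurrence(s) of z with (z + z)
  => ( x * y ) <= 10
stmt 1: x := z * z  -- replace 1 occurrence(s) of x with (z * z)
  => ( ( z * z ) * y ) <= 10

Answer: ( ( z * z ) * y ) <= 10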